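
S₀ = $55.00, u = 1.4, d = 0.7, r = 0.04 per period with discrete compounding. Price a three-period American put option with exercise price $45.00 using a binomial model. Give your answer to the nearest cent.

Risk-neutral probability p = (1 + 0.04 − 0.7)/(1.4 − 0.7) = 0.3400/0.7000 = 0.4857
Terminal stock prices: S_uuu = 150.9, S_uud = 75.46, S_udd = 37.73, S_ddd = 18.86
Terminal payoffs (K − S): max(-105.9, 0) = 0, max(-30.46, 0) = 0, max(7.27, 0) = 7.27, max(26.14, 0) = 26.14
Node uu (S = 107.8): continuation = 1/1.04·[0.4857·0.0000 + 0.5143·0.0000] = 0.0000; exercise value = 0.0000 ≤ continuation, so V_uu = 0.0000
Node ud (S = 53.9): continuation = 1/1.04·[0.4857·0.0000 + 0.5143·7.2700] = 3.5951; exercise value = 0.0000 ≤ continuation, so V_ud = 3.5951
Node dd (S = 26.95): continuation = 1/1.04·[0.4857·7.2700 + 0.5143·26.1350] = 16.3192; exercise value = 18.0500 > continuation, so V_dd = 18.0500 (exercise)
Node u (S = 77): continuation = 1/1.04·[0.4857·0.0000 + 0.5143·3.5951] = 1.7778; exercise value = 0.0000 ≤ continuation, so V_u = 1.7778
Node d (S = 38.5): continuation = 1/1.04·[0.4857·3.5951 + 0.5143·18.0500] = 10.6048; exercise value = 6.5000 ≤ continuation, so V_d = 10.6048
Node 0 (S = 55): continuation = 1/1.04·[0.4857·1.7778 + 0.5143·10.6048] = 6.0744; exercise value = 0.0000 ≤ continuation, so V_0 = 6.0744

$6.07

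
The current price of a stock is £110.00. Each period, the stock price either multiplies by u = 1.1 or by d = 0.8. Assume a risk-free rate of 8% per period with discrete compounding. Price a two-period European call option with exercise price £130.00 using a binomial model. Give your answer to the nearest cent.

£2.32

Risk-neutral probability p = (1 + 0.08 − 0.8)/(1.1 − 0.8) = 0.2800/0.3000 = 0.9333
Terminal stock prices: S_uu = 133.1, S_ud = 96.8, S_dd = 70.4
Terminal payoffs (S − K): max(3.1, 0) = 3.1, max(-33.2, 0) = 0, max(-59.6, 0) = 0
Node u (S = 121): V_u = 1/1.08·[0.9333·3.1000 + 0.0667·0.0000] = 2.6790
Node d (S = 88): V_d = 1/1.08·[0.9333·0.0000 + 0.0667·0.0000] = 0.0000
Node 0 (S = 110): V_0 = 1/1.08·[0.9333·2.6790 + 0.0667·0.0000] = 2.3152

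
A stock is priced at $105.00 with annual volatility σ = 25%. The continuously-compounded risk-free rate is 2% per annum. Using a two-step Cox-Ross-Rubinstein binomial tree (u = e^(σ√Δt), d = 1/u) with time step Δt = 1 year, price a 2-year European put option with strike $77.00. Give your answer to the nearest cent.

CRR parameters: u = e^(σ√Δt) = e^(0.25·√1) = 1.2840, d = 1/u = 0.7788
Per-period rate: rΔt = 0.02·1 = 0.02, so R = e^0.02 = 1.0202
Risk-neutral probability p = (e^0.02 − 0.7788)/(1.2840 − 0.7788) = 0.2414/0.5052 = 0.4778
Terminal stock prices: S_uu = 173.1, S_ud = 105, S_dd = 63.69
Terminal payoffs (K − S): max(-96.12, 0) = 0, max(-28, 0) = 0, max(13.31, 0) = 13.31
Node u (S = 134.8): V_u = e^(−0.02)·[0.4778·0.0000 + 0.5222·0.0000] = 0.0000
Node d (S = 81.77): V_d = e^(−0.02)·[0.4778·0.0000 + 0.5222·13.3143] = 6.8149
Node 0 (S = 105): V_0 = e^(−0.02)·[0.4778·0.0000 + 0.5222·6.8149] = 3.4882

$3.49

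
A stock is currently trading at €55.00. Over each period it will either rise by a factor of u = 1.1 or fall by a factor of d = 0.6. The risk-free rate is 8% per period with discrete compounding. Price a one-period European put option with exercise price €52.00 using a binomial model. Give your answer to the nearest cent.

€0.70

Risk-neutral probability p = (1 + 0.08 − 0.6)/(1.1 − 0.6) = 0.4800/0.5000 = 0.9600
Terminal stock prices: S_u = 60.5, S_d = 33
Terminal payoffs (K − S): max(-8.5, 0) = 0, max(19, 0) = 19
Node 0 (S = 55): V_0 = 1/1.08·[0.9600·0.0000 + 0.0400·19.0000] = 0.7037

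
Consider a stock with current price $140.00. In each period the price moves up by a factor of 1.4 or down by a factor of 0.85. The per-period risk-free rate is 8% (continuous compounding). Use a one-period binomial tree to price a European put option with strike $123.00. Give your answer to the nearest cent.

Risk-neutral probability p = (e^0.08 − 0.85)/(1.4 − 0.85) = 0.2333/0.5500 = 0.4242
Terminal stock prices: S_u = 196, S_d = 119
Terminal payoffs (K − S): max(-73, 0) = 0, max(4, 0) = 4
Node 0 (S = 140): V_0 = e^(−0.08)·[0.4242·0.0000 + 0.5758·4.0000] = 2.1263

$2.13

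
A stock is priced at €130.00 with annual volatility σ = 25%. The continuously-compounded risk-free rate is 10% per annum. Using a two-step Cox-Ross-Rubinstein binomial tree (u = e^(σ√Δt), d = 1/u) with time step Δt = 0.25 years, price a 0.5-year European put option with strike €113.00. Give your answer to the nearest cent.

€2.07

CRR parameters: u = e^(σ√Δt) = e^(0.25·√0.25) = 1.1331, d = 1/u = 0.8825
Per-period rate: rΔt = 0.1·0.25 = 0.025, so R = e^0.025 = 1.0253
Risk-neutral probability p = (e^0.025 − 0.8825)/(1.1331 − 0.8825) = 0.1428/0.2507 = 0.5698
Terminal stock prices: S_uu = 166.9, S_ud = 130, S_dd = 101.2
Terminal payoffs (K − S): max(-53.92, 0) = 0, max(-17, 0) = 0, max(11.76, 0) = 11.76
Node u (S = 147.3): V_u = e^(−0.025)·[0.5698·0.0000 + 0.4302·0.0000] = 0.0000
Node d (S = 114.7): V_d = e^(−0.025)·[0.5698·0.0000 + 0.4302·11.7559] = 4.9327
Node 0 (S = 130): V_0 = e^(−0.025)·[0.5698·0.0000 + 0.4302·4.9327] = 2.0697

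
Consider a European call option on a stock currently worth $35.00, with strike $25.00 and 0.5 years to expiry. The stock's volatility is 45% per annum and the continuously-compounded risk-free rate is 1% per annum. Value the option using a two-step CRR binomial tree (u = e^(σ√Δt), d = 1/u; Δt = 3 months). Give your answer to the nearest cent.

$10.93

CRR parameters: u = e^(σ√Δt) = e^(0.45·√0.25) = 1.2523, d = 1/u = 0.7985
Per-period rate: rΔt = 0.01·0.25 = 0.0025, so R = e^0.0025 = 1.0025
Risk-neutral probability p = (e^0.0025 − 0.7985)/(1.2523 − 0.7985) = 0.2040/0.4538 = 0.4495
Terminal stock prices: S_uu = 54.89, S_ud = 35, S_dd = 22.32
Terminal payoffs (S − K): max(29.89, 0) = 29.89, max(10, 0) = 10, max(-2.683, 0) = 0
Node u (S = 43.83): V_u = e^(−0.0025)·[0.4495·29.8909 + 0.5505·10.0000] = 18.8937
Node d (S = 27.95): V_d = e^(−0.0025)·[0.4495·10.0000 + 0.5505·0.0000] = 4.4838
Node 0 (S = 35): V_0 = e^(−0.0025)·[0.4495·18.8937 + 0.5505·4.4838] = 10.9337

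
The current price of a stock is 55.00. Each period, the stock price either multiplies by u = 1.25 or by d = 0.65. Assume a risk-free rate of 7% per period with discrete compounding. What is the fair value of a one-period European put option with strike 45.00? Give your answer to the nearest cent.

Risk-neutral probability p = (1 + 0.07 − 0.65)/(1.25 − 0.65) = 0.4200/0.6000 = 0.7000
Terminal stock prices: S_u = 68.75, S_d = 35.75
Terminal payoffs (K − S): max(-23.75, 0) = 0, max(9.25, 0) = 9.25
Node 0 (S = 55): V_0 = 1/1.07·[0.7000·0.0000 + 0.3000·9.2500] = 2.5935

2.59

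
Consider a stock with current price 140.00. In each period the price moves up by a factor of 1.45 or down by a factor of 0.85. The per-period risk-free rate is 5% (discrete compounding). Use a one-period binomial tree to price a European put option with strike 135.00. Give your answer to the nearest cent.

10.16

Risk-neutral probability p = (1 + 0.05 − 0.85)/(1.45 − 0.85) = 0.2000/0.6000 = 0.3333
Terminal stock prices: S_u = 203, S_d = 119
Terminal payoffs (K − S): max(-68, 0) = 0, max(16, 0) = 16
Node 0 (S = 140): V_0 = 1/1.05·[0.3333·0.0000 + 0.6667·16.0000] = 10.1587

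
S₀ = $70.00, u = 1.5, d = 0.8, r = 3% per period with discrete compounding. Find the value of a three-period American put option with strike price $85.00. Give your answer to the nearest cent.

Risk-neutral probability p = (1 + 0.03 − 0.8)/(1.5 − 0.8) = 0.2300/0.7000 = 0.3286
Terminal stock prices: S_uuu = 236.2, S_uud = 126, S_udd = 67.2, S_ddd = 35.84
Terminal payoffs (K − S): max(-151.2, 0) = 0, max(-41, 0) = 0, max(17.8, 0) = 17.8, max(49.16, 0) = 49.16
Node uu (S = 157.5): continuation = 1/1.03·[0.3286·0.0000 + 0.6714·0.0000] = 0.0000; exercise value = 0.0000 ≤ continuation, so V_uu = 0.0000
Node ud (S = 84): continuation = 1/1.03·[0.3286·0.0000 + 0.6714·17.8000] = 11.6033; exercise value = 1.0000 ≤ continuation, so V_ud = 11.6033
Node dd (S = 44.8): continuation = 1/1.03·[0.3286·17.8000 + 0.6714·49.1600] = 37.7243; exercise value = 40.2000 > continuation, so V_dd = 40.2000 (exercise)
Node u (S = 105): continuation = 1/1.03·[0.3286·0.0000 + 0.6714·11.6033] = 7.5639; exercise value = 0.0000 ≤ continuation, so V_u = 7.5639
Node d (S = 56): continuation = 1/1.03·[0.3286·11.6033 + 0.6714·40.2000] = 29.9067; exercise value = 29.0000 ≤ continuation, so V_d = 29.9067
Node 0 (S = 70): continuation = 1/1.03·[0.3286·7.5639 + 0.6714·29.9067] = 21.9083; exercise value = 15.0000 ≤ continuation, so V_0 = 21.9083

$21.91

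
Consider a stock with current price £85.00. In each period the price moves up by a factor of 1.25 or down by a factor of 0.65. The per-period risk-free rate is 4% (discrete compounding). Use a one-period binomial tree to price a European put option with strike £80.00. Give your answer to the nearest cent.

Risk-neutral probability p = (1 + 0.04 − 0.65)/(1.25 − 0.65) = 0.3900/0.6000 = 0.6500
Terminal stock prices: S_u = 106.2, S_d = 55.25
Terminal payoffs (K − S): max(-26.25, 0) = 0, max(24.75, 0) = 24.75
Node 0 (S = 85): V_0 = 1/1.04·[0.6500·0.0000 + 0.3500·24.7500] = 8.3293

£8.33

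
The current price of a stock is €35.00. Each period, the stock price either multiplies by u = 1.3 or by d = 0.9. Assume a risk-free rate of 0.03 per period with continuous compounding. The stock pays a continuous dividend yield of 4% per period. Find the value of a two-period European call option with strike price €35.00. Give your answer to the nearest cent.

€3.11

Per-period risk-free factor R = e^0.03 = 1.0305; dividend-adjusted growth = e^(0.03−0.04) = 0.9900.
Risk-neutral probability p = (0.9900 − 0.9)/(1.3 − 0.9) = 0.0900/0.4000 = 0.2251
Terminal stock prices: S_uu = 59.15, S_ud = 40.95, S_dd = 28.35
Terminal payoffs (S − K): max(24.15, 0) = 24.15, max(5.95, 0) = 5.95, max(-6.65, 0) = 0
Node u (S = 45.5): V_u = e^(−0.03)·[0.2251·24.1500 + 0.7749·5.9500] = 9.7503
Node d (S = 31.5): V_d = e^(−0.03)·[0.2251·5.9500 + 0.7749·0.0000] = 1.2999
Node 0 (S = 35): V_0 = e^(−0.03)·[0.2251·9.7503 + 0.7749·1.2999] = 3.1077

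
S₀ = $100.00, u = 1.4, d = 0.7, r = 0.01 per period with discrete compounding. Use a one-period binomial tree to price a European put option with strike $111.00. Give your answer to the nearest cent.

Risk-neutral probability p = (1 + 0.01 − 0.7)/(1.4 − 0.7) = 0.3100/0.7000 = 0.4429
Terminal stock prices: S_u = 140, S_d = 70
Terminal payoffs (K − S): max(-29, 0) = 0, max(41, 0) = 41
Node 0 (S = 100): V_0 = 1/1.01·[0.4429·0.0000 + 0.5571·41.0000] = 22.6167

$22.62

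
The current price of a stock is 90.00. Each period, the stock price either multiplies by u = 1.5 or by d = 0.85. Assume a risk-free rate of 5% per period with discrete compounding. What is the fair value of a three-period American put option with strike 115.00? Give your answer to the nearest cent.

Risk-neutral probability p = (1 + 0.05 − 0.85)/(1.5 − 0.85) = 0.2000/0.6500 = 0.3077
Terminal stock prices: S_uuu = 303.8, S_uud = 172.1, S_udd = 97.54, S_ddd = 55.27
Terminal payoffs (K − S): max(-188.8, 0) = 0, max(-57.12, 0) = 0, max(17.46, 0) = 17.46, max(59.73, 0) = 59.73
Node uu (S = 202.5): continuation = 1/1.05·[0.3077·0.0000 + 0.6923·0.0000] = 0.0000; exercise value = 0.0000 ≤ continuation, so V_uu = 0.0000
Node ud (S = 114.8): continuation = 1/1.05·[0.3077·0.0000 + 0.6923·17.4625] = 11.5137; exercise value = 0.2500 ≤ continuation, so V_ud = 11.5137
Node dd (S = 65.02): continuation = 1/1.05·[0.3077·17.4625 + 0.6923·59.7288] = 44.4988; exercise value = 49.9750 > continuation, so V_dd = 49.9750 (exercise)
Node u (S = 135): continuation = 1/1.05·[0.3077·0.0000 + 0.6923·11.5137] = 7.5915; exercise value = 0.0000 ≤ continuation, so V_u = 7.5915
Node d (S = 76.5): continuation = 1/1.05·[0.3077·11.5137 + 0.6923·49.9750] = 36.3245; exercise value = 38.5000 > continuation, so V_d = 38.5000 (exercise)
Node 0 (S = 90): continuation = 1/1.05·[0.3077·7.5915 + 0.6923·38.5000] = 27.6092; exercise value = 25.0000 ≤ continuation, so V_0 = 27.6092

27.61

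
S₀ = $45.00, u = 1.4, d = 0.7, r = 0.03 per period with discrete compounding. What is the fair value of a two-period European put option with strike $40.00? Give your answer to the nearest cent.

$4.73

Risk-neutral probability p = (1 + 0.03 − 0.7)/(1.4 − 0.7) = 0.3300/0.7000 = 0.4714
Terminal stock prices: S_uu = 88.2, S_ud = 44.1, S_dd = 22.05
Terminal payoffs (K − S): max(-48.2, 0) = 0, max(-4.1, 0) = 0, max(17.95, 0) = 17.95
Node u (S = 63): V_u = 1/1.03·[0.4714·0.0000 + 0.5286·0.0000] = 0.0000
Node d (S = 31.5): V_d = 1/1.03·[0.4714·0.0000 + 0.5286·17.9500] = 9.2115
Node 0 (S = 45): V_0 = 1/1.03·[0.4714·0.0000 + 0.5286·9.2115] = 4.7271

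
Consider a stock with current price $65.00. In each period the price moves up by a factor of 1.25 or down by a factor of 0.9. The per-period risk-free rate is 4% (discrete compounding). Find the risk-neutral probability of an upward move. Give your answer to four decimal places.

p = 0.4000

Risk-neutral probability p = (1 + 0.04 − 0.9)/(1.25 − 0.9) = 0.1400/0.3500 = 0.4000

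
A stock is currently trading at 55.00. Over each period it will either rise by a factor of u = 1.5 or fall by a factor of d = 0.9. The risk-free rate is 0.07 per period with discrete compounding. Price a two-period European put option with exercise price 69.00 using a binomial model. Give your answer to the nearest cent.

10.97

Risk-neutral probability p = (1 + 0.07 − 0.9)/(1.5 − 0.9) = 0.1700/0.6000 = 0.2833
Terminal stock prices: S_uu = 123.8, S_ud = 74.25, S_dd = 44.55
Terminal payoffs (K − S): max(-54.75, 0) = 0, max(-5.25, 0) = 0, max(24.45, 0) = 24.45
Node u (S = 82.5): V_u = 1/1.07·[0.2833·0.0000 + 0.7167·0.0000] = 0.0000
Node d (S = 49.5): V_d = 1/1.07·[0.2833·0.0000 + 0.7167·24.4500] = 16.3762
Node 0 (S = 55): V_0 = 1/1.07·[0.2833·0.0000 + 0.7167·16.3762] = 10.9685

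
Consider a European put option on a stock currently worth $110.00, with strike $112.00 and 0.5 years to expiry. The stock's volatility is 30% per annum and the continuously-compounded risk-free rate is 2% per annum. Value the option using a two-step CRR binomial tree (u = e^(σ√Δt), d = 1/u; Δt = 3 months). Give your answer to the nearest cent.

CRR parameters: u = e^(σ√Δt) = e^(0.3·√0.25) = 1.1618, d = 1/u = 0.8607
Per-period rate: rΔt = 0.02·0.25 = 0.005, so R = e^0.005 = 1.0050
Risk-neutral probability p = (e^0.005 − 0.8607)/(1.1618 − 0.8607) = 0.1443/0.3011 = 0.4792
Terminal stock prices: S_uu = 148.5, S_ud = 110, S_dd = 81.49
Terminal payoffs (K − S): max(-36.48, 0) = 0, max(2, 0) = 2, max(30.51, 0) = 30.51
Node u (S = 127.8): V_u = e^(−0.005)·[0.4792·0.0000 + 0.5208·2.0000] = 1.0364
Node d (S = 94.68): V_d = e^(−0.005)·[0.4792·2.0000 + 0.5208·30.5100] = 16.7635
Node 0 (S = 110): V_0 = e^(−0.005)·[0.4792·1.0364 + 0.5208·16.7635] = 9.1808

$9.18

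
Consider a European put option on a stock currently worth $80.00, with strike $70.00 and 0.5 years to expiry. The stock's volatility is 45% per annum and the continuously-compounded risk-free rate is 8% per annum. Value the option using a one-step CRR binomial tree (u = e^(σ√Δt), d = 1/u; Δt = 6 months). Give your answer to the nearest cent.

$5.85

CRR parameters: u = e^(σ√Δt) = e^(0.45·√0.5) = 1.3746, d = 1/u = 0.7275
Per-period rate: rΔt = 0.08·0.5 = 0.04, so R = e^0.04 = 1.0408
Risk-neutral probability p = (e^0.04 − 0.7275)/(1.3746 − 0.7275) = 0.3134/0.6472 = 0.4842
Terminal stock prices: S_u = 110, S_d = 58.2
Terminal payoffs (K − S): max(-39.97, 0) = 0, max(11.8, 0) = 11.8
Node 0 (S = 80): V_0 = e^(−0.04)·[0.4842·0.0000 + 0.5158·11.8033] = 5.8497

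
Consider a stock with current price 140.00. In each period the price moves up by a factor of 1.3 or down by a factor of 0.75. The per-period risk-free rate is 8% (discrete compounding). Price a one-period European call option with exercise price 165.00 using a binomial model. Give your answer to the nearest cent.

9.44

Risk-neutral probability p = (1 + 0.08 − 0.75)/(1.3 − 0.75) = 0.3300/0.5500 = 0.6000
Terminal stock prices: S_u = 182, S_d = 105
Terminal payoffs (S − K): max(17, 0) = 17, max(-60, 0) = 0
Node 0 (S = 140): V_0 = 1/1.08·[0.6000·17.0000 + 0.4000·0.0000] = 9.4444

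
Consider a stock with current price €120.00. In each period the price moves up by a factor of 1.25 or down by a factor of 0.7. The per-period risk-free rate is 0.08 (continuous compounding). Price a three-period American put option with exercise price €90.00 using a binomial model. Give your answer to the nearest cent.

€4.10

Risk-neutral probability p = (e^0.08 − 0.7)/(1.25 − 0.7) = 0.3833/0.5500 = 0.6969
Terminal stock prices: S_uuu = 234.4, S_uud = 131.2, S_udd = 73.5, S_ddd = 41.16
Terminal payoffs (K − S): max(-144.4, 0) = 0, max(-41.25, 0) = 0, max(16.5, 0) = 16.5, max(48.84, 0) = 48.84
Node uu (S = 187.5): continuation = e^(−0.08)·[0.6969·0.0000 + 0.3031·0.0000] = 0.0000; exercise value = 0.0000 ≤ continuation, so V_uu = 0.0000
Node ud (S = 105): continuation = e^(−0.08)·[0.6969·0.0000 + 0.3031·16.5000] = 4.6169; exercise value = 0.0000 ≤ continuation, so V_ud = 4.6169
Node dd (S = 58.8): continuation = e^(−0.08)·[0.6969·16.5000 + 0.3031·48.8400] = 24.2805; exercise value = 31.2000 > continuation, so V_dd = 31.2000 (exercise)
Node u (S = 150): continuation = e^(−0.08)·[0.6969·0.0000 + 0.3031·4.6169] = 1.2918; exercise value = 0.0000 ≤ continuation, so V_u = 1.2918
Node d (S = 84): continuation = e^(−0.08)·[0.6969·4.6169 + 0.3031·31.2000] = 11.7001; exercise value = 6.0000 ≤ continuation, so V_d = 11.7001
Node 0 (S = 120): continuation = e^(−0.08)·[0.6969·1.2918 + 0.3031·11.7001] = 4.1049; exercise value = 0.0000 ≤ continuation, so V_0 = 4.1049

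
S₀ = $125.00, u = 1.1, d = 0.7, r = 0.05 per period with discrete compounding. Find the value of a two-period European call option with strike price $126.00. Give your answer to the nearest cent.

$17.53

Risk-neutral probability p = (1 + 0.05 − 0.7)/(1.1 − 0.7) = 0.3500/0.4000 = 0.8750
Terminal stock prices: S_uu = 151.3, S_ud = 96.25, S_dd = 61.25
Terminal payoffs (S − K): max(25.25, 0) = 25.25, max(-29.75, 0) = 0, max(-64.75, 0) = 0
Node u (S = 137.5): V_u = 1/1.05·[0.8750·25.2500 + 0.1250·0.0000] = 21.0417
Node d (S = 87.5): V_d = 1/1.05·[0.8750·0.0000 + 0.1250·0.0000] = 0.0000
Node 0 (S = 125): V_0 = 1/1.05·[0.8750·21.0417 + 0.1250·0.0000] = 17.5347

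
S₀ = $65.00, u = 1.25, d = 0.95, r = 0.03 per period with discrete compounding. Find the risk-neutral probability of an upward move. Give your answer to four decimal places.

Risk-neutral probability p = (1 + 0.03 − 0.95)/(1.25 − 0.95) = 0.0800/0.3000 = 0.2667

p = 0.2667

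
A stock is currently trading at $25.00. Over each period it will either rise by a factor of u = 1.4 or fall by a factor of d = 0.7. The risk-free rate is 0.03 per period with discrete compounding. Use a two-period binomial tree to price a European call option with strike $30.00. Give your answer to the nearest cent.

$3.98

Risk-neutral probability p = (1 + 0.03 − 0.7)/(1.4 − 0.7) = 0.3300/0.7000 = 0.4714
Terminal stock prices: S_uu = 49, S_ud = 24.5, S_dd = 12.25
Terminal payoffs (S − K): max(19, 0) = 19, max(-5.5, 0) = 0, max(-17.75, 0) = 0
Node u (S = 35): V_u = 1/1.03·[0.4714·19.0000 + 0.5286·0.0000] = 8.6963
Node d (S = 17.5): V_d = 1/1.03·[0.4714·0.0000 + 0.5286·0.0000] = 0.0000
Node 0 (S = 25): V_0 = 1/1.03·[0.4714·8.6963 + 0.5286·0.0000] = 3.9803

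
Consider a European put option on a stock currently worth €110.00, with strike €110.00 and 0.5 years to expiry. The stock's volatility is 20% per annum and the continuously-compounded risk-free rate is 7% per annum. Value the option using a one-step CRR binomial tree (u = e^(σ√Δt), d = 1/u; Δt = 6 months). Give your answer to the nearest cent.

CRR parameters: u = e^(σ√Δt) = e^(0.2·√0.5) = 1.1519, d = 1/u = 0.8681
Per-period rate: rΔt = 0.07·0.5 = 0.035, so R = e^0.035 = 1.0356
Risk-neutral probability p = (e^0.035 − 0.8681)/(1.1519 − 0.8681) = 0.1675/0.2838 = 0.5902
Terminal stock prices: S_u = 126.7, S_d = 95.49
Terminal payoffs (K − S): max(-16.71, 0) = 0, max(14.51, 0) = 14.51
Node 0 (S = 110): V_0 = e^(−0.035)·[0.5902·0.0000 + 0.4098·14.5064] = 5.7400

€5.74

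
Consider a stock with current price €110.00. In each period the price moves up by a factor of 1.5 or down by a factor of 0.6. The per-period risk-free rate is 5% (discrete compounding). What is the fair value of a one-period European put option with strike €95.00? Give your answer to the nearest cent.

Risk-neutral probability p = (1 + 0.05 − 0.6)/(1.5 − 0.6) = 0.4500/0.9000 = 0.5000
Terminal stock prices: S_u = 165, S_d = 66
Terminal payoffs (K − S): max(-70, 0) = 0, max(29, 0) = 29
Node 0 (S = 110): V_0 = 1/1.05·[0.5000·0.0000 + 0.5000·29.0000] = 13.8095

€13.81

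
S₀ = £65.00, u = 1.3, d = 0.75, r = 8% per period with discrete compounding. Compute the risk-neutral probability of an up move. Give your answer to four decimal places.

p = 0.6000

Risk-neutral probability p = (1 + 0.08 − 0.75)/(1.3 − 0.75) = 0.3300/0.5500 = 0.6000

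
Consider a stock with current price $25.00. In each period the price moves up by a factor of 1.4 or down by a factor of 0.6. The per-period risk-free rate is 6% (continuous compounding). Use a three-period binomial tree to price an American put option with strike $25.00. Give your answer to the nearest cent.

Risk-neutral probability p = (e^0.06 − 0.6)/(1.4 − 0.6) = 0.4618/0.8000 = 0.5773
Terminal stock prices: S_uuu = 68.6, S_uud = 29.4, S_udd = 12.6, S_ddd = 5.4
Terminal payoffs (K − S): max(-43.6, 0) = 0, max(-4.4, 0) = 0, max(12.4, 0) = 12.4, max(19.6, 0) = 19.6
Node uu (S = 49): continuation = e^(−0.06)·[0.5773·0.0000 + 0.4227·0.0000] = 0.0000; exercise value = 0.0000 ≤ continuation, so V_uu = 0.0000
Node ud (S = 21): continuation = e^(−0.06)·[0.5773·0.0000 + 0.4227·12.4000] = 4.9363; exercise value = 4.0000 ≤ continuation, so V_ud = 4.9363
Node dd (S = 9): continuation = e^(−0.06)·[0.5773·12.4000 + 0.4227·19.6000] = 14.5441; exercise value = 16.0000 > continuation, so V_dd = 16.0000 (exercise)
Node u (S = 35): continuation = e^(−0.06)·[0.5773·0.0000 + 0.4227·4.9363] = 1.9651; exercise value = 0.0000 ≤ continuation, so V_u = 1.9651
Node d (S = 15): continuation = e^(−0.06)·[0.5773·4.9363 + 0.4227·16.0000] = 9.0532; exercise value = 10.0000 > continuation, so V_d = 10.0000 (exercise)
Node 0 (S = 25): continuation = e^(−0.06)·[0.5773·1.9651 + 0.4227·10.0000] = 5.0492; exercise value = 0.0000 ≤ continuation, so V_0 = 5.0492

$5.05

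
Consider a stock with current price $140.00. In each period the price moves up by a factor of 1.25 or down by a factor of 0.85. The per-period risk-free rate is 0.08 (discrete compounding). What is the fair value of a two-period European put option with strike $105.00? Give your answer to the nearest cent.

Risk-neutral probability p = (1 + 0.08 − 0.85)/(1.25 − 0.85) = 0.2300/0.4000 = 0.5750
Terminal stock prices: S_uu = 218.8, S_ud = 148.8, S_dd = 101.1
Terminal payoffs (K − S): max(-113.8, 0) = 0, max(-43.75, 0) = 0, max(3.85, 0) = 3.85
Node u (S = 175): V_u = 1/1.08·[0.5750·0.0000 + 0.4250·0.0000] = 0.0000
Node d (S = 119): V_d = 1/1.08·[0.5750·0.0000 + 0.4250·3.8500] = 1.5150
Node 0 (S = 140): V_0 = 1/1.08·[0.5750·0.0000 + 0.4250·1.5150] = 0.5962

$0.60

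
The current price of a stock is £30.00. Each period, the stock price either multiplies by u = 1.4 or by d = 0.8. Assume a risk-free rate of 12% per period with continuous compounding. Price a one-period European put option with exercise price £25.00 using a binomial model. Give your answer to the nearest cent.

Risk-neutral probability p = (e^0.12 − 0.8)/(1.4 − 0.8) = 0.3275/0.6000 = 0.5458
Terminal stock prices: S_u = 42, S_d = 24
Terminal payoffs (K − S): max(-17, 0) = 0, max(1, 0) = 1
Node 0 (S = 30): V_0 = e^(−0.12)·[0.5458·0.0000 + 0.4542·1.0000] = 0.4028

£0.40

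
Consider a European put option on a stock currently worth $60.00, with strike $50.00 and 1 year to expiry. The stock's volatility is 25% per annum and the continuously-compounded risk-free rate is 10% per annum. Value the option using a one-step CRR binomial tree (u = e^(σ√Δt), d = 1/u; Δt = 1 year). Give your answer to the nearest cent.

CRR parameters: u = e^(σ√Δt) = e^(0.25·√1) = 1.2840, d = 1/u = 0.7788
Per-period rate: rΔt = 0.1·1 = 0.1, so R = e^0.1 = 1.1052
Risk-neutral probability p = (e^0.1 − 0.7788)/(1.2840 − 0.7788) = 0.3264/0.5052 = 0.6460
Terminal stock prices: S_u = 77.04, S_d = 46.73
Terminal payoffs (K − S): max(-27.04, 0) = 0, max(3.272, 0) = 3.272
Node 0 (S = 60): V_0 = e^(−0.1)·[0.6460·0.0000 + 0.3540·3.2720] = 1.0481

$1.05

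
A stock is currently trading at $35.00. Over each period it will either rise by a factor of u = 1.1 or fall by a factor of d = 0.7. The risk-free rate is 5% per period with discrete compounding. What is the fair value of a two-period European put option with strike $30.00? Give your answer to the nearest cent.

$0.79

Risk-neutral probability p = (1 + 0.05 − 0.7)/(1.1 − 0.7) = 0.3500/0.4000 = 0.8750
Terminal stock prices: S_uu = 42.35, S_ud = 26.95, S_dd = 17.15
Terminal payoffs (K − S): max(-12.35, 0) = 0, max(3.05, 0) = 3.05, max(12.85, 0) = 12.85
Node u (S = 38.5): V_u = 1/1.05·[0.8750·0.0000 + 0.1250·3.0500] = 0.3631
Node d (S = 24.5): V_d = 1/1.05·[0.8750·3.0500 + 0.1250·12.8500] = 4.0714
Node 0 (S = 35): V_0 = 1/1.05·[0.8750·0.3631 + 0.1250·4.0714] = 0.7873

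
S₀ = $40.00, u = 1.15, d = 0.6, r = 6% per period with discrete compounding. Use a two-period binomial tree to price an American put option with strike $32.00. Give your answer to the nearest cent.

Risk-neutral probability p = (1 + 0.06 − 0.6)/(1.15 − 0.6) = 0.4600/0.5500 = 0.8364
Terminal stock prices: S_uu = 52.9, S_ud = 27.6, S_dd = 14.4
Terminal payoffs (K − S): max(-20.9, 0) = 0, max(4.4, 0) = 4.4, max(17.6, 0) = 17.6
Node u (S = 46): continuation = 1/1.06·[0.8364·0.0000 + 0.1636·4.4000] = 0.6792; exercise value = 0.0000 ≤ continuation, so V_u = 0.6792
Node d (S = 24): continuation = 1/1.06·[0.8364·4.4000 + 0.1636·17.6000] = 6.1887; exercise value = 8.0000 > continuation, so V_d = 8.0000 (exercise)
Node 0 (S = 40): continuation = 1/1.06·[0.8364·0.6792 + 0.1636·8.0000] = 1.7709; exercise value = 0.0000 ≤ continuation, so V_0 = 1.7709

$1.77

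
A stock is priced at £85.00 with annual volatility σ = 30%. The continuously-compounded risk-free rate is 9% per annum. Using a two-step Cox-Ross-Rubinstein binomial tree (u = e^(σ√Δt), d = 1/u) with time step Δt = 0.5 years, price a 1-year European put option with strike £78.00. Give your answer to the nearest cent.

£4.05

CRR parameters: u = e^(σ√Δt) = e^(0.3·√0.5) = 1.2363, d = 1/u = 0.8089
Per-period rate: rΔt = 0.09·0.5 = 0.045, so R = e^0.045 = 1.0460
Risk-neutral probability p = (e^0.045 − 0.8089)/(1.2363 − 0.8089) = 0.2372/0.4275 = 0.5548
Terminal stock prices: S_uu = 129.9, S_ud = 85, S_dd = 55.61
Terminal payoffs (K − S): max(-51.92, 0) = 0, max(-7, 0) = 0, max(22.39, 0) = 22.39
Node u (S = 105.1): V_u = e^(−0.045)·[0.5548·0.0000 + 0.4452·0.0000] = 0.0000
Node d (S = 68.75): V_d = e^(−0.045)·[0.5548·0.0000 + 0.4452·22.3887] = 9.5279
Node 0 (S = 85): V_0 = e^(−0.045)·[0.5548·0.0000 + 0.4452·9.5279] = 4.0548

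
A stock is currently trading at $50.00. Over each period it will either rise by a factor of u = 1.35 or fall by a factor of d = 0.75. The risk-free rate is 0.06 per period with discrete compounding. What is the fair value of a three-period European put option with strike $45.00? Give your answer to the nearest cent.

Risk-neutral probability p = (1 + 0.06 − 0.75)/(1.35 − 0.75) = 0.3100/0.6000 = 0.5167
Terminal stock prices: S_uuu = 123, S_uud = 68.34, S_udd = 37.97, S_ddd = 21.09
Terminal payoffs (K − S): max(-78.02, 0) = 0, max(-23.34, 0) = 0, max(7.031, 0) = 7.031, max(23.91, 0) = 23.91
Node uu (S = 91.13): V_uu = 1/1.06·[0.5167·0.0000 + 0.4833·0.0000] = 0.0000
Node ud (S = 50.62): V_ud = 1/1.06·[0.5167·0.0000 + 0.4833·7.0312] = 3.2061
Node dd (S = 28.12): V_dd = 1/1.06·[0.5167·7.0312 + 0.4833·23.9062] = 14.3278
Node u (S = 67.5): V_u = 1/1.06·[0.5167·0.0000 + 0.4833·3.2061] = 1.4619
Node d (S = 37.5): V_d = 1/1.06·[0.5167·3.2061 + 0.4833·14.3278] = 8.0958
Node 0 (S = 50): V_0 = 1/1.06·[0.5167·1.4619 + 0.4833·8.0958] = 4.4041

$4.40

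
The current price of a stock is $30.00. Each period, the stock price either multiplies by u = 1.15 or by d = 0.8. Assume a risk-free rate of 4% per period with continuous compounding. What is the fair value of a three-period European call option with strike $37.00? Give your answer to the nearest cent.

Risk-neutral probability p = (e^0.04 − 0.8)/(1.15 − 0.8) = 0.2408/0.3500 = 0.6880
Terminal stock prices: S_uuu = 45.63, S_uud = 31.74, S_udd = 22.08, S_ddd = 15.36
Terminal payoffs (S − K): max(8.626, 0) = 8.626, max(-5.26, 0) = 0, max(-14.92, 0) = 0, max(-21.64, 0) = 0
Node uu (S = 39.67): V_uu = e^(−0.04)·[0.6880·8.6262 + 0.3120·0.0000] = 5.7024
Node ud (S = 27.6): V_ud = e^(−0.04)·[0.6880·0.0000 + 0.3120·0.0000] = 0.0000
Node dd (S = 19.2): V_dd = e^(−0.04)·[0.6880·0.0000 + 0.3120·0.0000] = 0.0000
Node u (S = 34.5): V_u = e^(−0.04)·[0.6880·5.7024 + 0.3120·0.0000] = 3.7696
Node d (S = 24): V_d = e^(−0.04)·[0.6880·0.0000 + 0.3120·0.0000] = 0.0000
Node 0 (S = 30): V_0 = e^(−0.04)·[0.6880·3.7696 + 0.3120·0.0000] = 2.4919

$2.49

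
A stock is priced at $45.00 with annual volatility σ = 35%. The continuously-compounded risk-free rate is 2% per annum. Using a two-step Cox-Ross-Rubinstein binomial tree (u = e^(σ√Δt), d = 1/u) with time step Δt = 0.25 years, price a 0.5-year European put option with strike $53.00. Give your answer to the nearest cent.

CRR parameters: u = e^(σ√Δt) = e^(0.35·√0.25) = 1.1912, d = 1/u = 0.8395
Per-period rate: rΔt = 0.02·0.25 = 0.005, so R = e^0.005 = 1.0050
Risk-neutral probability p = (e^0.005 − 0.8395)/(1.1912 − 0.8395) = 0.1656/0.3518 = 0.4706
Terminal stock prices: S_uu = 63.86, S_ud = 45, S_dd = 31.71
Terminal payoffs (K − S): max(-10.86, 0) = 0, max(8, 0) = 8, max(21.29, 0) = 21.29
Node u (S = 53.61): V_u = e^(−0.005)·[0.4706·0.0000 + 0.5294·8.0000] = 4.2140
Node d (S = 37.78): V_d = e^(−0.005)·[0.4706·8.0000 + 0.5294·21.2890] = 14.9601
Node 0 (S = 45): V_0 = e^(−0.005)·[0.4706·4.2140 + 0.5294·14.9601] = 9.8535

$9.85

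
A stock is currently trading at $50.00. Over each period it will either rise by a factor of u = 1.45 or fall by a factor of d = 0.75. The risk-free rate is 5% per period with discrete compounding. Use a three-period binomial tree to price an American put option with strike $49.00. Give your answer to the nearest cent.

$8.17

Risk-neutral probability p = (1 + 0.05 − 0.75)/(1.45 − 0.75) = 0.3000/0.7000 = 0.4286
Terminal stock prices: S_uuu = 152.4, S_uud = 78.84, S_udd = 40.78, S_ddd = 21.09
Terminal payoffs (K − S): max(-103.4, 0) = 0, max(-29.84, 0) = 0, max(8.219, 0) = 8.219, max(27.91, 0) = 27.91
Node uu (S = 105.1): continuation = 1/1.05·[0.4286·0.0000 + 0.5714·0.0000] = 0.0000; exercise value = 0.0000 ≤ continuation, so V_uu = 0.0000
Node ud (S = 54.38): continuation = 1/1.05·[0.4286·0.0000 + 0.5714·8.2188] = 4.4728; exercise value = 0.0000 ≤ continuation, so V_ud = 4.4728
Node dd (S = 28.12): continuation = 1/1.05·[0.4286·8.2188 + 0.5714·27.9062] = 18.5417; exercise value = 20.8750 > continuation, so V_dd = 20.8750 (exercise)
Node u (S = 72.5): continuation = 1/1.05·[0.4286·0.0000 + 0.5714·4.4728] = 2.4342; exercise value = 0.0000 ≤ continuation, so V_u = 2.4342
Node d (S = 37.5): continuation = 1/1.05·[0.4286·4.4728 + 0.5714·20.8750] = 13.1862; exercise value = 11.5000 ≤ continuation, so V_d = 13.1862
Node 0 (S = 50): continuation = 1/1.05·[0.4286·2.4342 + 0.5714·13.1862] = 8.1697; exercise value = 0.0000 ≤ continuation, so V_0 = 8.1697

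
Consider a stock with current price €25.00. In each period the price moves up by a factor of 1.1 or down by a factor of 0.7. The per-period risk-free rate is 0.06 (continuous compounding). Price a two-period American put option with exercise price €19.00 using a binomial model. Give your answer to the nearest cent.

€0.13

Risk-neutral probability p = (e^0.06 − 0.7)/(1.1 − 0.7) = 0.3618/0.4000 = 0.9046
Terminal stock prices: S_uu = 30.25, S_ud = 19.25, S_dd = 12.25
Terminal payoffs (K − S): max(-11.25, 0) = 0, max(-0.25, 0) = 0, max(6.75, 0) = 6.75
Node u (S = 27.5): continuation = e^(−0.06)·[0.9046·0.0000 + 0.0954·0.0000] = 0.0000; exercise value = 0.0000 ≤ continuation, so V_u = 0.0000
Node d (S = 17.5): continuation = e^(−0.06)·[0.9046·0.0000 + 0.0954·6.7500] = 0.6065; exercise value = 1.5000 > continuation, so V_d = 1.5000 (exercise)
Node 0 (S = 25): continuation = e^(−0.06)·[0.9046·0.0000 + 0.0954·1.5000] = 0.1348; exercise value = 0.0000 ≤ continuation, so V_0 = 0.1348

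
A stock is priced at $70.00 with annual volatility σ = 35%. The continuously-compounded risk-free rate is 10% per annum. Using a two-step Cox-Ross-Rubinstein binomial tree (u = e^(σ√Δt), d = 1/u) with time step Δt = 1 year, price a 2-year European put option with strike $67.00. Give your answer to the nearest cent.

CRR parameters: u = e^(σ√Δt) = e^(0.35·√1) = 1.4191, d = 1/u = 0.7047
Per-period rate: rΔt = 0.1·1 = 0.1, so R = e^0.1 = 1.1052
Risk-neutral probability p = (e^0.1 − 0.7047)/(1.4191 − 0.7047) = 0.4005/0.7144 = 0.5606
Terminal stock prices: S_uu = 141, S_ud = 70, S_dd = 34.76
Terminal payoffs (K − S): max(-73.96, 0) = 0, max(-3, 0) = 0, max(32.24, 0) = 32.24
Node u (S = 99.33): V_u = e^(−0.1)·[0.5606·0.0000 + 0.4394·0.0000] = 0.0000
Node d (S = 49.33): V_d = e^(−0.1)·[0.5606·0.0000 + 0.4394·32.2390] = 12.8177
Node 0 (S = 70): V_0 = e^(−0.1)·[0.5606·0.0000 + 0.4394·12.8177] = 5.0961

$5.10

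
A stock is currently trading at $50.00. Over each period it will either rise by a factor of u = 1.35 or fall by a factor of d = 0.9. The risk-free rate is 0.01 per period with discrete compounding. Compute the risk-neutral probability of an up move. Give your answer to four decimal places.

Risk-neutral probability p = (1 + 0.01 − 0.9)/(1.35 − 0.9) = 0.1100/0.4500 = 0.2444

p = 0.2444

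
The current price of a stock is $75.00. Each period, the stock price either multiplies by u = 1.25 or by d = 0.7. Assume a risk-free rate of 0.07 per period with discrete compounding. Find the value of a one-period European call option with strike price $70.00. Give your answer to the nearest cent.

$14.93

Risk-neutral probability p = (1 + 0.07 − 0.7)/(1.25 − 0.7) = 0.3700/0.5500 = 0.6727
Terminal stock prices: S_u = 93.75, S_d = 52.5
Terminal payoffs (S − K): max(23.75, 0) = 23.75, max(-17.5, 0) = 0
Node 0 (S = 75): V_0 = 1/1.07·[0.6727·23.7500 + 0.3273·0.0000] = 14.9320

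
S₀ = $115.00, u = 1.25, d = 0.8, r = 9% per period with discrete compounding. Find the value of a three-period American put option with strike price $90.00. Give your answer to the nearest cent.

Risk-neutral probability p = (1 + 0.09 − 0.8)/(1.25 − 0.8) = 0.2900/0.4500 = 0.6444
Terminal stock prices: S_uuu = 224.6, S_uud = 143.8, S_udd = 92, S_ddd = 58.88
Terminal payoffs (K − S): max(-134.6, 0) = 0, max(-53.75, 0) = 0, max(-2, 0) = 0, max(31.12, 0) = 31.12
Node uu (S = 179.7): continuation = 1/1.09·[0.6444·0.0000 + 0.3556·0.0000] = 0.0000; exercise value = 0.0000 ≤ continuation, so V_uu = 0.0000
Node ud (S = 115): continuation = 1/1.09·[0.6444·0.0000 + 0.3556·0.0000] = 0.0000; exercise value = 0.0000 ≤ continuation, so V_ud = 0.0000
Node dd (S = 73.6): continuation = 1/1.09·[0.6444·0.0000 + 0.3556·31.1200] = 10.1513; exercise value = 16.4000 > continuation, so V_dd = 16.4000 (exercise)
Node u (S = 143.8): continuation = 1/1.09·[0.6444·0.0000 + 0.3556·0.0000] = 0.0000; exercise value = 0.0000 ≤ continuation, so V_u = 0.0000
Node d (S = 92): continuation = 1/1.09·[0.6444·0.0000 + 0.3556·16.4000] = 5.3496; exercise value = 0.0000 ≤ continuation, so V_d = 5.3496
Node 0 (S = 115): continuation = 1/1.09·[0.6444·0.0000 + 0.3556·5.3496] = 1.7450; exercise value = 0.0000 ≤ continuation, so V_0 = 1.7450

$1.75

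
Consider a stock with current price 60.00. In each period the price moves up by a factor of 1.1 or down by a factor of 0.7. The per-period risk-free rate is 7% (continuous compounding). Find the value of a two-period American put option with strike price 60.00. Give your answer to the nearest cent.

1.92

Risk-neutral probability p = (e^0.07 − 0.7)/(1.1 − 0.7) = 0.3725/0.4000 = 0.9313
Terminal stock prices: S_uu = 72.6, S_ud = 46.2, S_dd = 29.4
Terminal payoffs (K − S): max(-12.6, 0) = 0, max(13.8, 0) = 13.8, max(30.6, 0) = 30.6
Node u (S = 66): continuation = e^(−0.07)·[0.9313·0.0000 + 0.0687·13.8000] = 0.8843; exercise value = 0.0000 ≤ continuation, so V_u = 0.8843
Node d (S = 42): continuation = e^(−0.07)·[0.9313·13.8000 + 0.0687·30.6000] = 13.9436; exercise value = 18.0000 > continuation, so V_d = 18.0000 (exercise)
Node 0 (S = 60): continuation = e^(−0.07)·[0.9313·0.8843 + 0.0687·18.0000] = 1.9214; exercise value = 0.0000 ≤ continuation, so V_0 = 1.9214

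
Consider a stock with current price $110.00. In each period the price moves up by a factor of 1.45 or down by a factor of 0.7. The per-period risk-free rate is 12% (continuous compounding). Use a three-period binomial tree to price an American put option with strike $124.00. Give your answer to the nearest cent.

Risk-neutral probability p = (e^0.12 − 0.7)/(1.45 − 0.7) = 0.4275/0.7500 = 0.5700
Terminal stock prices: S_uuu = 335.3, S_uud = 161.9, S_udd = 78.15, S_ddd = 37.73
Terminal payoffs (K − S): max(-211.3, 0) = 0, max(-37.89, 0) = 0, max(45.85, 0) = 45.85, max(86.27, 0) = 86.27
Node uu (S = 231.3): continuation = e^(−0.12)·[0.5700·0.0000 + 0.4300·0.0000] = 0.0000; exercise value = 0.0000 ≤ continuation, so V_uu = 0.0000
Node ud (S = 111.6): continuation = e^(−0.12)·[0.5700·0.0000 + 0.4300·45.8450] = 17.4843; exercise value = 12.3500 ≤ continuation, so V_ud = 17.4843
Node dd (S = 53.9): continuation = e^(−0.12)·[0.5700·45.8450 + 0.4300·86.2700] = 56.0781; exercise value = 70.1000 > continuation, so V_dd = 70.1000 (exercise)
Node u (S = 159.5): continuation = e^(−0.12)·[0.5700·0.0000 + 0.4300·17.4843] = 6.6682; exercise value = 0.0000 ≤ continuation, so V_u = 6.6682
Node d (S = 77): continuation = e^(−0.12)·[0.5700·17.4843 + 0.4300·70.1000] = 35.5738; exercise value = 47.0000 > continuation, so V_d = 47.0000 (exercise)
Node 0 (S = 110): continuation = e^(−0.12)·[0.5700·6.6682 + 0.4300·47.0000] = 21.2959; exercise value = 14.0000 ≤ continuation, so V_0 = 21.2959

$21.30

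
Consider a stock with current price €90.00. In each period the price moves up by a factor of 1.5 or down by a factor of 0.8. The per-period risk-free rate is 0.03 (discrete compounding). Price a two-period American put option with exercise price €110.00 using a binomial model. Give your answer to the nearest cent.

Risk-neutral probability p = (1 + 0.03 − 0.8)/(1.5 − 0.8) = 0.2300/0.7000 = 0.3286
Terminal stock prices: S_uu = 202.5, S_ud = 108, S_dd = 57.6
Terminal payoffs (K − S): max(-92.5, 0) = 0, max(2, 0) = 2, max(52.4, 0) = 52.4
Node u (S = 135): continuation = 1/1.03·[0.3286·0.0000 + 0.6714·2.0000] = 1.3037; exercise value = 0.0000 ≤ continuation, so V_u = 1.3037
Node d (S = 72): continuation = 1/1.03·[0.3286·2.0000 + 0.6714·52.4000] = 34.7961; exercise value = 38.0000 > continuation, so V_d = 38.0000 (exercise)
Node 0 (S = 90): continuation = 1/1.03·[0.3286·1.3037 + 0.6714·38.0000] = 25.1870; exercise value = 20.0000 ≤ continuation, so V_0 = 25.1870

€25.19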